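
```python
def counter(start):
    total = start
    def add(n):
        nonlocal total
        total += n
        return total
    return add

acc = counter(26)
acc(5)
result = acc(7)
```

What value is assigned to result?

Step 1: counter(26) creates closure with total = 26.
Step 2: First acc(5): total = 26 + 5 = 31.
Step 3: Second acc(7): total = 31 + 7 = 38. result = 38

The answer is 38.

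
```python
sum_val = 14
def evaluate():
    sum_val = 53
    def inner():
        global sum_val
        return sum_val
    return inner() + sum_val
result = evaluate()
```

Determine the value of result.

Step 1: Global sum_val = 14. evaluate() shadows with local sum_val = 53.
Step 2: inner() uses global keyword, so inner() returns global sum_val = 14.
Step 3: evaluate() returns 14 + 53 = 67

The answer is 67.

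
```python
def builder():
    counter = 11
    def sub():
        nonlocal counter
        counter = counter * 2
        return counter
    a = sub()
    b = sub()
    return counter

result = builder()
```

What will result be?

Step 1: counter starts at 11.
Step 2: First sub(): counter = 11 * 2 = 22.
Step 3: Second sub(): counter = 22 * 2 = 44.
Step 4: result = 44

The answer is 44.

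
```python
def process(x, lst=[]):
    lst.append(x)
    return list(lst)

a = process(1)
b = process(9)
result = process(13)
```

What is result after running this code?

Step 1: Default list is shared. list() creates copies for return values.
Step 2: Internal list grows: [1] -> [1, 9] -> [1, 9, 13].
Step 3: result = [1, 9, 13]

The answer is [1, 9, 13].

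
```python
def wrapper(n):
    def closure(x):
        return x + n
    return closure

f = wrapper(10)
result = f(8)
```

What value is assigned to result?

Step 1: wrapper(10) creates a closure that captures n = 10.
Step 2: f(8) calls the closure with x = 8, returning 8 + 10 = 18.
Step 3: result = 18

The answer is 18.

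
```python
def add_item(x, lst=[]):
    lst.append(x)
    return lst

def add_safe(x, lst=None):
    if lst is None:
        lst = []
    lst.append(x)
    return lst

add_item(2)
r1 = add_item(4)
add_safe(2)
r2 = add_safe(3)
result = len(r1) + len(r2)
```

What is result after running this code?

Step 1: add_item shares mutable default: after 2 calls, lst = [2, 4], len = 2.
Step 2: add_safe creates fresh list each time: r2 = [3], len = 1.
Step 3: result = 2 + 1 = 3

The answer is 3.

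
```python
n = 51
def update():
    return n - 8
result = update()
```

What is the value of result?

Step 1: n = 51 is defined globally.
Step 2: update() looks up n from global scope = 51, then computes 51 - 8 = 43.
Step 3: result = 43

The answer is 43.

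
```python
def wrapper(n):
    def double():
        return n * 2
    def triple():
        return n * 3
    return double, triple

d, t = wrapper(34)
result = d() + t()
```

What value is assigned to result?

Step 1: Both closures capture the same n = 34.
Step 2: d() = 34 * 2 = 68, t() = 34 * 3 = 102.
Step 3: result = 68 + 102 = 170

The answer is 170.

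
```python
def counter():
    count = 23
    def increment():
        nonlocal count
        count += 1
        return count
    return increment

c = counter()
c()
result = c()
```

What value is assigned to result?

Step 1: counter() creates closure with count = 23.
Step 2: Each c() call increments count via nonlocal. After 2 calls: 23 + 2 = 25.
Step 3: result = 25

The answer is 25.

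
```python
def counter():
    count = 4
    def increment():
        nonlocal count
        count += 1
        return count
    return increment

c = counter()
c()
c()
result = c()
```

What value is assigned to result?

Step 1: counter() creates closure with count = 4.
Step 2: Each c() call increments count via nonlocal. After 3 calls: 4 + 3 = 7.
Step 3: result = 7

The answer is 7.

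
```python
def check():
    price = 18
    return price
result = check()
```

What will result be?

Step 1: check() defines price = 18 in its local scope.
Step 2: return price finds the local variable price = 18.
Step 3: result = 18

The answer is 18.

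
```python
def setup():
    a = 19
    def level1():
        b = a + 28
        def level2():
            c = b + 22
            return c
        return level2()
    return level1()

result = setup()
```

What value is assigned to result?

Step 1: a = 19. b = a + 28 = 47.
Step 2: c = b + 22 = 47 + 22 = 69.
Step 3: result = 69

The answer is 69.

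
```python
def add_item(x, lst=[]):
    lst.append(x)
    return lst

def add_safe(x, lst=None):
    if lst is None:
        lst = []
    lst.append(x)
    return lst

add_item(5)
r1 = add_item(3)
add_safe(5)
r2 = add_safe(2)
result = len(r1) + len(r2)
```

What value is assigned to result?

Step 1: add_item shares mutable default: after 2 calls, lst = [5, 3], len = 2.
Step 2: add_safe creates fresh list each time: r2 = [2], len = 1.
Step 3: result = 2 + 1 = 3

The answer is 3.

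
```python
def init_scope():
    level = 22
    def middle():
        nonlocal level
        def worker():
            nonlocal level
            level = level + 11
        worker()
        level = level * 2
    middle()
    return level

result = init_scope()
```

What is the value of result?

Step 1: level = 22.
Step 2: worker() adds 11: level = 22 + 11 = 33.
Step 3: middle() doubles: level = 33 * 2 = 66.
Step 4: result = 66

The answer is 66.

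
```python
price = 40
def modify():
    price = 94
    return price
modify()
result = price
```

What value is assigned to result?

Step 1: price = 40 globally.
Step 2: modify() creates a LOCAL price = 94 (no global keyword!).
Step 3: The global price is unchanged. result = 40

The answer is 40.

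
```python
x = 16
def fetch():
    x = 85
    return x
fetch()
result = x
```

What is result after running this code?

Step 1: x = 16 globally.
Step 2: fetch() creates a LOCAL x = 85 (no global keyword!).
Step 3: The global x is unchanged. result = 16

The answer is 16.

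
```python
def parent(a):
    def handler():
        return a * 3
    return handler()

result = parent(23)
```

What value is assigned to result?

Step 1: parent(23) binds parameter a = 23.
Step 2: handler() accesses a = 23 from enclosing scope.
Step 3: result = 23 * 3 = 69

The answer is 69.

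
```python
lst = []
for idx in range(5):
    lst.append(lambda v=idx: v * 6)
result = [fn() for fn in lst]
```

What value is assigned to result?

Step 1: Default arg v=idx captures idx at each iteration.
Step 2: lst[k] has v defaulting to k, returns k * 6.
Step 3: result = [0, 6, 12, 18, 24]

The answer is [0, 6, 12, 18, 24].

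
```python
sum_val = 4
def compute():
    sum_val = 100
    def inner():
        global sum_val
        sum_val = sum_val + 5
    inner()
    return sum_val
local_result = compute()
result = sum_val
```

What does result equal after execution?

Step 1: Global sum_val = 4. compute() creates local sum_val = 100.
Step 2: inner() declares global sum_val and adds 5: global sum_val = 4 + 5 = 9.
Step 3: compute() returns its local sum_val = 100 (unaffected by inner).
Step 4: result = global sum_val = 9

The answer is 9.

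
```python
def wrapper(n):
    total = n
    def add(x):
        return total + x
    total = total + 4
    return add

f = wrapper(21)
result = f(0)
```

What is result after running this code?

Step 1: wrapper(21) sets total = 21, then total = 21 + 4 = 25.
Step 2: Closures capture by reference, so add sees total = 25.
Step 3: f(0) returns 25 + 0 = 25

The answer is 25.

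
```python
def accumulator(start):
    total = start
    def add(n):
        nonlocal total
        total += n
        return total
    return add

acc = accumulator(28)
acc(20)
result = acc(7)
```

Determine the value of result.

Step 1: accumulator(28) creates closure with total = 28.
Step 2: First acc(20): total = 28 + 20 = 48.
Step 3: Second acc(7): total = 48 + 7 = 55. result = 55

The answer is 55.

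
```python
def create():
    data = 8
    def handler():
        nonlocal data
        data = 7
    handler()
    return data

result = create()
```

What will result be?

Step 1: create() sets data = 8.
Step 2: handler() uses nonlocal to reassign data = 7.
Step 3: result = 7

The answer is 7.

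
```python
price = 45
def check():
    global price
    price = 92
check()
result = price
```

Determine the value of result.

Step 1: price = 45 globally.
Step 2: check() declares global price and sets it to 92.
Step 3: After check(), global price = 92. result = 92

The answer is 92.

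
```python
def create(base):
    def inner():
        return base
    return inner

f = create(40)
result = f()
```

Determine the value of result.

Step 1: create(40) creates closure capturing base = 40.
Step 2: f() returns the captured base = 40.
Step 3: result = 40

The answer is 40.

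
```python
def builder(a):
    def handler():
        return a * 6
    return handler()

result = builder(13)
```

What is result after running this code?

Step 1: builder(13) binds parameter a = 13.
Step 2: handler() accesses a = 13 from enclosing scope.
Step 3: result = 13 * 6 = 78

The answer is 78.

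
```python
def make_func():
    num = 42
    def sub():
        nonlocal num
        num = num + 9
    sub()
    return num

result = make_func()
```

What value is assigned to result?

Step 1: make_func() sets num = 42.
Step 2: sub() uses nonlocal to modify num in make_func's scope: num = 42 + 9 = 51.
Step 3: make_func() returns the modified num = 51

The answer is 51.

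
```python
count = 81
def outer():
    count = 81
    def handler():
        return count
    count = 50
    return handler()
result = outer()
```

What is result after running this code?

Step 1: outer() sets count = 81, then later count = 50.
Step 2: handler() is called after count is reassigned to 50. Closures capture variables by reference, not by value.
Step 3: result = 50

The answer is 50.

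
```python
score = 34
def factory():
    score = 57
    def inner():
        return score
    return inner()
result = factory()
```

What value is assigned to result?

Step 1: score = 34 globally, but factory() defines score = 57 locally.
Step 2: inner() looks up score. Not in local scope, so checks enclosing scope (factory) and finds score = 57.
Step 3: result = 57

The answer is 57.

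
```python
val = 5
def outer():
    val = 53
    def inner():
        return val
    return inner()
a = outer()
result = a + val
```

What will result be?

Step 1: outer() has local val = 53. inner() reads from enclosing.
Step 2: outer() returns 53. Global val = 5 unchanged.
Step 3: result = 53 + 5 = 58

The answer is 58.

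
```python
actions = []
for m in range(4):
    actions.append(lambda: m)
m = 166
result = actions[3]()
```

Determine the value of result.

Step 1: Lambdas capture the variable m by reference, not by value.
Step 2: After the loop, m is reassigned to 166.
Step 3: actions[3]() looks up the current m = 166. result = 166

The answer is 166.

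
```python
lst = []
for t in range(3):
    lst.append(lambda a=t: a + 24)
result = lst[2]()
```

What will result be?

Step 1: Default argument a=t captures t's value at definition time.
Step 2: lst[2] was defined when t = 2, so a defaults to 2.
Step 3: result = 2 + 24 = 26 (default arg fixes the late binding issue)

The answer is 26.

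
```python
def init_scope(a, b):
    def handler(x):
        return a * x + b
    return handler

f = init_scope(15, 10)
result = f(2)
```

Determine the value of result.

Step 1: init_scope(15, 10) captures a = 15, b = 10.
Step 2: f(2) computes 15 * 2 + 10 = 40.
Step 3: result = 40

The answer is 40.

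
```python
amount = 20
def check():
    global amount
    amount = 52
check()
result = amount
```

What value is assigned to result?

Step 1: amount = 20 globally.
Step 2: check() declares global amount and sets it to 52.
Step 3: After check(), global amount = 52. result = 52

The answer is 52.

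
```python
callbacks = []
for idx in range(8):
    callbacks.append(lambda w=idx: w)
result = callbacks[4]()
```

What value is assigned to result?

Step 1: Default argument w=idx captures idx's value at each iteration.
Step 2: callbacks[4] captured w = 4 when idx was 4.
Step 3: result = 4

The answer is 4.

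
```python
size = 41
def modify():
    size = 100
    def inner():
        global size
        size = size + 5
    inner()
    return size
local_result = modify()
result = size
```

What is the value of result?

Step 1: Global size = 41. modify() creates local size = 100.
Step 2: inner() declares global size and adds 5: global size = 41 + 5 = 46.
Step 3: modify() returns its local size = 100 (unaffected by inner).
Step 4: result = global size = 46

The answer is 46.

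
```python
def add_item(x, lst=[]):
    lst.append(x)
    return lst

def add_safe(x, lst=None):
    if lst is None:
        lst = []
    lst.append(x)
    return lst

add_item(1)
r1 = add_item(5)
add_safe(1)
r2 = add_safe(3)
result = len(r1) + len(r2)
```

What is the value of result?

Step 1: add_item shares mutable default: after 2 calls, lst = [1, 5], len = 2.
Step 2: add_safe creates fresh list each time: r2 = [3], len = 1.
Step 3: result = 2 + 1 = 3

The answer is 3.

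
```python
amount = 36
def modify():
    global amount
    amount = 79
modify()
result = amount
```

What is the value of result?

Step 1: amount = 36 globally.
Step 2: modify() declares global amount and sets it to 79.
Step 3: After modify(), global amount = 79. result = 79

The answer is 79.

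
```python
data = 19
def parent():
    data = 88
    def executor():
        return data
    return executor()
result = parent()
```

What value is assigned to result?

Step 1: data = 19 globally, but parent() defines data = 88 locally.
Step 2: executor() looks up data. Not in local scope, so checks enclosing scope (parent) and finds data = 88.
Step 3: result = 88

The answer is 88.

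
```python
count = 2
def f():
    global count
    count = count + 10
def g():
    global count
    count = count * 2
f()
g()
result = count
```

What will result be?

Step 1: count = 2.
Step 2: f() adds 10: count = 2 + 10 = 12.
Step 3: g() doubles: count = 12 * 2 = 24.
Step 4: result = 24

The answer is 24.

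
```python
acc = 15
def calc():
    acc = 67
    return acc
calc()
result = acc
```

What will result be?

Step 1: acc = 15 globally.
Step 2: calc() creates a LOCAL acc = 67 (no global keyword!).
Step 3: The global acc is unchanged. result = 15

The answer is 15.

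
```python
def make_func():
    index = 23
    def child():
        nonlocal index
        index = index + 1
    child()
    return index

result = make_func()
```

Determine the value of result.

Step 1: make_func() sets index = 23.
Step 2: child() uses nonlocal to modify index in make_func's scope: index = 23 + 1 = 24.
Step 3: make_func() returns the modified index = 24

The answer is 24.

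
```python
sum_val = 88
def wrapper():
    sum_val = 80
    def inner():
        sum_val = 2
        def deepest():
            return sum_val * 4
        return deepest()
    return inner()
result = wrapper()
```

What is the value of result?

Step 1: deepest() looks up sum_val through LEGB: not local, finds sum_val = 2 in enclosing inner().
Step 2: Returns 2 * 4 = 8.
Step 3: result = 8

The answer is 8.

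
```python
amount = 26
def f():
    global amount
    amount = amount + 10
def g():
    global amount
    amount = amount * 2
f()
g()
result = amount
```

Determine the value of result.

Step 1: amount = 26.
Step 2: f() adds 10: amount = 26 + 10 = 36.
Step 3: g() doubles: amount = 36 * 2 = 72.
Step 4: result = 72

The answer is 72.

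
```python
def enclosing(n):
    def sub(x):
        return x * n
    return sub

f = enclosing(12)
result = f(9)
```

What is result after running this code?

Step 1: enclosing(12) creates a closure capturing n = 12.
Step 2: f(9) computes 9 * 12 = 108.
Step 3: result = 108

The answer is 108.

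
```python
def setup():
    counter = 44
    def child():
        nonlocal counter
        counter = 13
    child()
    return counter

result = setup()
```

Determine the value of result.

Step 1: setup() sets counter = 44.
Step 2: child() uses nonlocal to reassign counter = 13.
Step 3: result = 13

The answer is 13.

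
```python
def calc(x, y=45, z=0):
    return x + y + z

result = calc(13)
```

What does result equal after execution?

Step 1: calc(13) uses defaults y = 45, z = 0.
Step 2: Returns 13 + 45 + 0 = 58.
Step 3: result = 58

The answer is 58.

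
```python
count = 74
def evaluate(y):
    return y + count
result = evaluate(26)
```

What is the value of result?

Step 1: count = 74 is defined globally.
Step 2: evaluate(26) uses parameter y = 26 and looks up count from global scope = 74.
Step 3: result = 26 + 74 = 100

The answer is 100.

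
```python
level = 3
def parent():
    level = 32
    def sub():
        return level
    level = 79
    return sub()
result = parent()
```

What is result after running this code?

Step 1: parent() sets level = 32, then later level = 79.
Step 2: sub() is called after level is reassigned to 79. Closures capture variables by reference, not by value.
Step 3: result = 79

The answer is 79.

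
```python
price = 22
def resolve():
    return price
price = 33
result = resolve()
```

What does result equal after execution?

Step 1: price is first set to 22, then reassigned to 33.
Step 2: resolve() is called after the reassignment, so it looks up the current global price = 33.
Step 3: result = 33

The answer is 33.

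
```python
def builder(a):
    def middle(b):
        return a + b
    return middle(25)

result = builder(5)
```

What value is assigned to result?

Step 1: builder(5) passes a = 5.
Step 2: middle(25) has b = 25, reads a = 5 from enclosing.
Step 3: result = 5 + 25 = 30

The answer is 30.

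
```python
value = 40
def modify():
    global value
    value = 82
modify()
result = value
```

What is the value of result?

Step 1: value = 40 globally.
Step 2: modify() declares global value and sets it to 82.
Step 3: After modify(), global value = 82. result = 82

The answer is 82.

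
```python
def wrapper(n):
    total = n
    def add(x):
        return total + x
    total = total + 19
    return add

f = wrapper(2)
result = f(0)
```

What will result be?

Step 1: wrapper(2) sets total = 2, then total = 2 + 19 = 21.
Step 2: Closures capture by reference, so add sees total = 21.
Step 3: f(0) returns 21 + 0 = 21

The answer is 21.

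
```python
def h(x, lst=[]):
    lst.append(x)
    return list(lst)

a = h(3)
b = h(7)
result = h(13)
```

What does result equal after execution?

Step 1: Default list is shared. list() creates copies for return values.
Step 2: Internal list grows: [3] -> [3, 7] -> [3, 7, 13].
Step 3: result = [3, 7, 13]

The answer is [3, 7, 13].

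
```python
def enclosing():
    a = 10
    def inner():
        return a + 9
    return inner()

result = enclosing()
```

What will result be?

Step 1: enclosing() defines a = 10.
Step 2: inner() reads a = 10 from enclosing scope, returns 10 + 9 = 19.
Step 3: result = 19

The answer is 19.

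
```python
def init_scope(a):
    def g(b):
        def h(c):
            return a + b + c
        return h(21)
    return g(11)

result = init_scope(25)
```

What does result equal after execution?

Step 1: a = 25, b = 11, c = 21 across three nested scopes.
Step 2: h() accesses all three via LEGB rule.
Step 3: result = 25 + 11 + 21 = 57

The answer is 57.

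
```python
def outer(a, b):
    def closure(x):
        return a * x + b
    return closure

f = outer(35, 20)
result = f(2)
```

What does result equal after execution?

Step 1: outer(35, 20) captures a = 35, b = 20.
Step 2: f(2) computes 35 * 2 + 20 = 90.
Step 3: result = 90

The answer is 90.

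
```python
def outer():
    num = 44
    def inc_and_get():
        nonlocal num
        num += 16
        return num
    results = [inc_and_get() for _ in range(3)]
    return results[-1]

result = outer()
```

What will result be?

Step 1: num = 44.
Step 2: Three calls to inc_and_get(), each adding 16.
Step 3: Last value = 44 + 16 * 3 = 92

The answer is 92.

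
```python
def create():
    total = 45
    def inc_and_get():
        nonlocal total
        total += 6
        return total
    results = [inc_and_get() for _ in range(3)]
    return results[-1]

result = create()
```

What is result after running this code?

Step 1: total = 45.
Step 2: Three calls to inc_and_get(), each adding 6.
Step 3: Last value = 45 + 6 * 3 = 63

The answer is 63.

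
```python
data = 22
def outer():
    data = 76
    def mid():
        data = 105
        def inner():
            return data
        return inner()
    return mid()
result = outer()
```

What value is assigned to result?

Step 1: Three levels of shadowing: global 22, outer 76, mid 105.
Step 2: inner() finds data = 105 in enclosing mid() scope.
Step 3: result = 105

The answer is 105.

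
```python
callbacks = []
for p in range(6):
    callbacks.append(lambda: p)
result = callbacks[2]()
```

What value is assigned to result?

Step 1: The loop creates 6 lambdas, all referencing the same variable p.
Step 2: After the loop, p = 5 (final value).
Step 3: callbacks[2]() looks up p at call time and finds 5. This is the late binding gotcha. result = 5

The answer is 5.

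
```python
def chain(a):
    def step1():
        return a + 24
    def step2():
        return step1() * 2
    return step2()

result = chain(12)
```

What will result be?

Step 1: chain(12) captures a = 12.
Step 2: step2() calls step1() which returns 12 + 24 = 36.
Step 3: step2() returns 36 * 2 = 72

The answer is 72.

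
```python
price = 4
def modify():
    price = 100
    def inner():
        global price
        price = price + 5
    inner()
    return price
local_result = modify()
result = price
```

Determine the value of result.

Step 1: Global price = 4. modify() creates local price = 100.
Step 2: inner() declares global price and adds 5: global price = 4 + 5 = 9.
Step 3: modify() returns its local price = 100 (unaffected by inner).
Step 4: result = global price = 9

The answer is 9.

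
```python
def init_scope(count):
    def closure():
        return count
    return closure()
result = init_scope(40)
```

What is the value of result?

Step 1: init_scope(40) binds parameter count = 40.
Step 2: closure() looks up count in enclosing scope and finds the parameter count = 40.
Step 3: result = 40

The answer is 40.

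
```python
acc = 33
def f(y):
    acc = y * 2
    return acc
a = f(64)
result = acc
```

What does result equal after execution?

Step 1: Global acc = 33.
Step 2: f(64) creates local acc = 64 * 2 = 128.
Step 3: Global acc unchanged because no global keyword. result = 33

The answer is 33.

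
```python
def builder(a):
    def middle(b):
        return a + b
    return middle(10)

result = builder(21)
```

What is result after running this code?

Step 1: builder(21) passes a = 21.
Step 2: middle(10) has b = 10, reads a = 21 from enclosing.
Step 3: result = 21 + 10 = 31

The answer is 31.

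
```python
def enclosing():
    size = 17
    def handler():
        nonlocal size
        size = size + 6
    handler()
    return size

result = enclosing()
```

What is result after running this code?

Step 1: enclosing() sets size = 17.
Step 2: handler() uses nonlocal to modify size in enclosing's scope: size = 17 + 6 = 23.
Step 3: enclosing() returns the modified size = 23

The answer is 23.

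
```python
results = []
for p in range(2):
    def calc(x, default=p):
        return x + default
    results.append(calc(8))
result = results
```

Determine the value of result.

Step 1: Default argument default=p is evaluated at function definition time.
Step 2: Each iteration creates calc with default = current p value.
Step 3: calc(8) returns 8 + default. results = [8, 9]

The answer is [8, 9].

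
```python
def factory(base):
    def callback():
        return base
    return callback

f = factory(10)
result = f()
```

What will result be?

Step 1: factory(10) creates closure capturing base = 10.
Step 2: f() returns the captured base = 10.
Step 3: result = 10

The answer is 10.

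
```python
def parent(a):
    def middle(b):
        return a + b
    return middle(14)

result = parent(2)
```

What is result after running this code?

Step 1: parent(2) passes a = 2.
Step 2: middle(14) has b = 14, reads a = 2 from enclosing.
Step 3: result = 2 + 14 = 16

The answer is 16.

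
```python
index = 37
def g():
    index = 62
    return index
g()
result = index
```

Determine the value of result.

Step 1: Global index = 37.
Step 2: g() creates local index = 62 (shadow, not modification).
Step 3: After g() returns, global index is unchanged. result = 37

The answer is 37.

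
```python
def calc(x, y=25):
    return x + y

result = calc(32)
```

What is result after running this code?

Step 1: calc(32) uses default y = 25.
Step 2: Returns 32 + 25 = 57.
Step 3: result = 57

The answer is 57.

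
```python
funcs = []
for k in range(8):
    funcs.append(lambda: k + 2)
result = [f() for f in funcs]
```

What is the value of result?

Step 1: All lambdas capture k by reference. After the loop, k = 7.
Step 2: Each call returns 7 + 2 = 9.
Step 3: result = [9, 9, 9, 9, 9, 9, 9, 9]

The answer is [9, 9, 9, 9, 9, 9, 9, 9].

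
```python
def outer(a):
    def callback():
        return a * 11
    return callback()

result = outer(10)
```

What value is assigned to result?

Step 1: outer(10) binds parameter a = 10.
Step 2: callback() accesses a = 10 from enclosing scope.
Step 3: result = 10 * 11 = 110

The answer is 110.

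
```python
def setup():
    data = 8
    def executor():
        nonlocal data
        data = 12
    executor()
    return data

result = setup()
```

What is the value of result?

Step 1: setup() sets data = 8.
Step 2: executor() uses nonlocal to reassign data = 12.
Step 3: result = 12

The answer is 12.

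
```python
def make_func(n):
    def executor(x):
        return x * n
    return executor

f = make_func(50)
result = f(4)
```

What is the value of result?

Step 1: make_func(50) creates a closure capturing n = 50.
Step 2: f(4) computes 4 * 50 = 200.
Step 3: result = 200

The answer is 200.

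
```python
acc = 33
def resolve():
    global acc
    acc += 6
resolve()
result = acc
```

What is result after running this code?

Step 1: acc = 33 globally.
Step 2: resolve() modifies global acc: acc += 6 = 39.
Step 3: result = 39

The answer is 39.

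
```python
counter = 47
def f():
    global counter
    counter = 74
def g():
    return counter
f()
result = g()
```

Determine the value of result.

Step 1: counter = 47.
Step 2: f() sets global counter = 74.
Step 3: g() reads global counter = 74. result = 74

The answer is 74.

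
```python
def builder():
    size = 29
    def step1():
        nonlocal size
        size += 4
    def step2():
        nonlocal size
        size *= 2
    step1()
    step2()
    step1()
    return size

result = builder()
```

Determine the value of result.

Step 1: size = 29.
Step 2: step1(): size = 29 + 4 = 33.
Step 3: step2(): size = 33 * 2 = 66.
Step 4: step1(): size = 66 + 4 = 70. result = 70

The answer is 70.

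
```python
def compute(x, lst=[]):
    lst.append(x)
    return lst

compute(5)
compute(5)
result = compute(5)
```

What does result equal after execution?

Step 1: Mutable default argument gotcha! The list [] is created once.
Step 2: Each call appends to the SAME list: [5], [5, 5], [5, 5, 5].
Step 3: result = [5, 5, 5]

The answer is [5, 5, 5].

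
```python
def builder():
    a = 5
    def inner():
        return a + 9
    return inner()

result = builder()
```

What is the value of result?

Step 1: builder() defines a = 5.
Step 2: inner() reads a = 5 from enclosing scope, returns 5 + 9 = 14.
Step 3: result = 14

The answer is 14.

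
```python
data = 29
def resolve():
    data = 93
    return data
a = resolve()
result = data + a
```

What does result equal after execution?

Step 1: Global data = 29. resolve() returns local data = 93.
Step 2: a = 93. Global data still = 29.
Step 3: result = 29 + 93 = 122

The answer is 122.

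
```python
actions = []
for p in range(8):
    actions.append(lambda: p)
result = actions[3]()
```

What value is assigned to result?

Step 1: The loop creates 8 lambdas, all referencing the same variable p.
Step 2: After the loop, p = 7 (final value).
Step 3: actions[3]() looks up p at call time and finds 7. This is the late binding gotcha. result = 7

The answer is 7.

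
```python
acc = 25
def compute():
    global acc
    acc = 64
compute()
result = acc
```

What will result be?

Step 1: acc = 25 globally.
Step 2: compute() declares global acc and sets it to 64.
Step 3: After compute(), global acc = 64. result = 64

The answer is 64.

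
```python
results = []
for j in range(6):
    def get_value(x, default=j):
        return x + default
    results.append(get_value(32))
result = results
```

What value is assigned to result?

Step 1: Default argument default=j is evaluated at function definition time.
Step 2: Each iteration creates get_value with default = current j value.
Step 3: get_value(32) returns 32 + default. results = [32, 33, 34, 35, 36, 37]

The answer is [32, 33, 34, 35, 36, 37].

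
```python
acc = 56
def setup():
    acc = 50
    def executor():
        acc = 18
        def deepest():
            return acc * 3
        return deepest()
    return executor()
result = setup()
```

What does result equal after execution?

Step 1: deepest() looks up acc through LEGB: not local, finds acc = 18 in enclosing executor().
Step 2: Returns 18 * 3 = 54.
Step 3: result = 54

The answer is 54.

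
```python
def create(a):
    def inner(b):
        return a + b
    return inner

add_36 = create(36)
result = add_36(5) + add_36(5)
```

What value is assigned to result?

Step 1: add_36 captures a = 36.
Step 2: add_36(5) = 36 + 5 = 41, called twice.
Step 3: result = 41 + 41 = 82

The answer is 82.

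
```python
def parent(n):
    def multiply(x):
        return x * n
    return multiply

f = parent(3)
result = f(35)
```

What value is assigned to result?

Step 1: parent(3) returns multiply closure with n = 3.
Step 2: f(35) computes 35 * 3 = 105.
Step 3: result = 105

The answer is 105.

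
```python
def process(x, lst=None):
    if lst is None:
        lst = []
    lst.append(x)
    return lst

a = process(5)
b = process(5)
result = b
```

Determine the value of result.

Step 1: None default with guard creates a NEW list each call.
Step 2: a = [5] (fresh list). b = [5] (another fresh list).
Step 3: result = [5] (this is the fix for mutable default)

The answer is [5].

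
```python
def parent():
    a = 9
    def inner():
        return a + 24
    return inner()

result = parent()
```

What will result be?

Step 1: parent() defines a = 9.
Step 2: inner() reads a = 9 from enclosing scope, returns 9 + 24 = 33.
Step 3: result = 33

The answer is 33.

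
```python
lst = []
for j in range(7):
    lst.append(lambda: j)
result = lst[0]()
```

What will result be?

Step 1: The loop creates 7 lambdas, all referencing the same variable j.
Step 2: After the loop, j = 6 (final value).
Step 3: lst[0]() looks up j at call time and finds 6. This is the late binding gotcha. result = 6

The answer is 6.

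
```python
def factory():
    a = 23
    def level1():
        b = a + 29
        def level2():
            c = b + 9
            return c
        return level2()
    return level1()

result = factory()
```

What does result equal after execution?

Step 1: a = 23. b = a + 29 = 52.
Step 2: c = b + 9 = 52 + 9 = 61.
Step 3: result = 61

The answer is 61.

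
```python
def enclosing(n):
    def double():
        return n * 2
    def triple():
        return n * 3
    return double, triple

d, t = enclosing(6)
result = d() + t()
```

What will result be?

Step 1: Both closures capture the same n = 6.
Step 2: d() = 6 * 2 = 12, t() = 6 * 3 = 18.
Step 3: result = 12 + 18 = 30

The answer is 30.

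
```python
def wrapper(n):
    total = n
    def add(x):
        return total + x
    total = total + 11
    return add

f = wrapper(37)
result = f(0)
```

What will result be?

Step 1: wrapper(37) sets total = 37, then total = 37 + 11 = 48.
Step 2: Closures capture by reference, so add sees total = 48.
Step 3: f(0) returns 48 + 0 = 48

The answer is 48.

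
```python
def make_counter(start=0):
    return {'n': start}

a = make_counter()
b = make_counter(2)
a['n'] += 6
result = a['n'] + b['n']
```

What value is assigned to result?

Step 1: make_counter() returns a new dict each call (immutable default 0).
Step 2: a = {'n': 0}, b = {'n': 2}.
Step 3: a['n'] += 6 = 6. result = 6 + 2 = 8

The answer is 8.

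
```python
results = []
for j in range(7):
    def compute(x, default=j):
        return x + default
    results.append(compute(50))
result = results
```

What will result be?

Step 1: Default argument default=j is evaluated at function definition time.
Step 2: Each iteration creates compute with default = current j value.
Step 3: compute(50) returns 50 + default. results = [50, 51, 52, 53, 54, 55, 56]

The answer is [50, 51, 52, 53, 54, 55, 56].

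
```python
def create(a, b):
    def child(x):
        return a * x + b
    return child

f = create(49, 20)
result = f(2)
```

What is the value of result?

Step 1: create(49, 20) captures a = 49, b = 20.
Step 2: f(2) computes 49 * 2 + 20 = 118.
Step 3: result = 118

The answer is 118.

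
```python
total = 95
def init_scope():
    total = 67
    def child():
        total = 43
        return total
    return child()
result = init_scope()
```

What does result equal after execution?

Step 1: Three scopes define total: global (95), init_scope (67), child (43).
Step 2: child() has its own local total = 43, which shadows both enclosing and global.
Step 3: result = 43 (local wins in LEGB)

The answer is 43.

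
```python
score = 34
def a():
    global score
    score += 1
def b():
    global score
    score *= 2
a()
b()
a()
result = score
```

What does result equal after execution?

Step 1: score = 34.
Step 2: a(): score = 34 + 1 = 35.
Step 3: b(): score = 35 * 2 = 70.
Step 4: a(): score = 70 + 1 = 71

The answer is 71.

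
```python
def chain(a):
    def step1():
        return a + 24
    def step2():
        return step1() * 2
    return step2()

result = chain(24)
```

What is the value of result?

Step 1: chain(24) captures a = 24.
Step 2: step2() calls step1() which returns 24 + 24 = 48.
Step 3: step2() returns 48 * 2 = 96

The answer is 96.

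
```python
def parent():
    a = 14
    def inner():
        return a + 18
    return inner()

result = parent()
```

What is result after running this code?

Step 1: parent() defines a = 14.
Step 2: inner() reads a = 14 from enclosing scope, returns 14 + 18 = 32.
Step 3: result = 32

The answer is 32.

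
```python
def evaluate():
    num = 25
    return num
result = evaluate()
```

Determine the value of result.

Step 1: evaluate() defines num = 25 in its local scope.
Step 2: return num finds the local variable num = 25.
Step 3: result = 25

The answer is 25.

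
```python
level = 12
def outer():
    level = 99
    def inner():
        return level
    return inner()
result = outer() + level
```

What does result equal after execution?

Step 1: Global level = 12. outer() shadows with level = 99.
Step 2: inner() returns enclosing level = 99. outer() = 99.
Step 3: result = 99 + global level (12) = 111

The answer is 111.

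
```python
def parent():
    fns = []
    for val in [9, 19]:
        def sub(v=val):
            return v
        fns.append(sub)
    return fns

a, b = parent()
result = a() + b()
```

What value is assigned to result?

Step 1: Default argument v=val captures val at each iteration.
Step 2: a() returns 9 (captured at first iteration), b() returns 19 (captured at second).
Step 3: result = 9 + 19 = 28

The answer is 28.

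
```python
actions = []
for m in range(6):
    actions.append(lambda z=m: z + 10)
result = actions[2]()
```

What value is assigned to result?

Step 1: Default argument z=m captures m's value at definition time.
Step 2: actions[2] was defined when m = 2, so z defaults to 2.
Step 3: result = 2 + 10 = 12 (default arg fixes the late binding issue)

The answer is 12.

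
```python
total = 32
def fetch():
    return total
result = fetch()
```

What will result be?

Step 1: total = 32 is defined in the global scope.
Step 2: fetch() looks up total. No local total exists, so Python checks the global scope via LEGB rule and finds total = 32.
Step 3: result = 32

The answer is 32.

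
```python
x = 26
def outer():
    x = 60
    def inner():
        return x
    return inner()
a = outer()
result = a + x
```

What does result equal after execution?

Step 1: outer() has local x = 60. inner() reads from enclosing.
Step 2: outer() returns 60. Global x = 26 unchanged.
Step 3: result = 60 + 26 = 86

The answer is 86.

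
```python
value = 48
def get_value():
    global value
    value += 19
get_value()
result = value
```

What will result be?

Step 1: value = 48 globally.
Step 2: get_value() modifies global value: value += 19 = 67.
Step 3: result = 67

The answer is 67.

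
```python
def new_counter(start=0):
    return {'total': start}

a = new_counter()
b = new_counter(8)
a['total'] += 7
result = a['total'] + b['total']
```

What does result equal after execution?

Step 1: new_counter() returns a new dict each call (immutable default 0).
Step 2: a = {'total': 0}, b = {'total': 8}.
Step 3: a['total'] += 7 = 7. result = 7 + 8 = 15

The answer is 15.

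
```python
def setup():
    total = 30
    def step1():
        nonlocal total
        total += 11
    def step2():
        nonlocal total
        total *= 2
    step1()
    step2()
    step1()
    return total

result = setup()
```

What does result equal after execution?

Step 1: total = 30.
Step 2: step1(): total = 30 + 11 = 41.
Step 3: step2(): total = 41 * 2 = 82.
Step 4: step1(): total = 82 + 11 = 93. result = 93

The answer is 93.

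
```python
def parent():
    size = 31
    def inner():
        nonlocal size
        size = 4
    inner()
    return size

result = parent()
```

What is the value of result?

Step 1: parent() sets size = 31.
Step 2: inner() uses nonlocal to reassign size = 4.
Step 3: result = 4

The answer is 4.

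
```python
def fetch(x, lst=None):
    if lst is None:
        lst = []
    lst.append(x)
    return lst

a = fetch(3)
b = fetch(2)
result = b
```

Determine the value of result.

Step 1: None default with guard creates a NEW list each call.
Step 2: a = [3] (fresh list). b = [2] (another fresh list).
Step 3: result = [2] (this is the fix for mutable default)

The answer is [2].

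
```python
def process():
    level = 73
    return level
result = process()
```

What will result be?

Step 1: process() defines level = 73 in its local scope.
Step 2: return level finds the local variable level = 73.
Step 3: result = 73

The answer is 73.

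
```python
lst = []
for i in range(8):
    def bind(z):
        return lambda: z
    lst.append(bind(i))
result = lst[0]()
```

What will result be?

Step 1: bind(i) creates a new scope capturing z = i at call time.
Step 2: lst[0] = bind(0), so its lambda captures z = 0.
Step 3: result = 0 (closure factory fixes late binding)

The answer is 0.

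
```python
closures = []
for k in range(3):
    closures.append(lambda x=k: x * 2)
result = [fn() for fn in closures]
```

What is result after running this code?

Step 1: Default arg x=k captures k at each iteration.
Step 2: closures[k] has x defaulting to k, returns k * 2.
Step 3: result = [0, 2, 4]

The answer is [0, 2, 4].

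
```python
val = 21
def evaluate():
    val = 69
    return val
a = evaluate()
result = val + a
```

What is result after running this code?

Step 1: Global val = 21. evaluate() returns local val = 69.
Step 2: a = 69. Global val still = 21.
Step 3: result = 21 + 69 = 90

The answer is 90.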